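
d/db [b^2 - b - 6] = 2*b - 1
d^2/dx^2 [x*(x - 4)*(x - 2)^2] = 12*x^2 - 48*x + 40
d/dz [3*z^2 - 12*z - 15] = 6*z - 12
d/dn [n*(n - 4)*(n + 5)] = 3*n^2 + 2*n - 20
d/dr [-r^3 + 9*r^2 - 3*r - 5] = -3*r^2 + 18*r - 3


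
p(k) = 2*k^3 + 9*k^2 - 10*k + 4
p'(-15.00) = 1070.00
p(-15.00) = -4571.00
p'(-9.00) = 314.00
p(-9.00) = -635.00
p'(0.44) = -0.92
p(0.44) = 1.51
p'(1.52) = 31.22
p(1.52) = 16.62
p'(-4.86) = 44.24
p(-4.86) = 35.59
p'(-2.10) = -21.34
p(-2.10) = 46.17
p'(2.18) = 57.75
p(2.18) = 45.69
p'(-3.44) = -0.92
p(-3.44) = 63.49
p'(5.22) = 247.45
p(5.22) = 481.51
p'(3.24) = 111.31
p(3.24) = 134.10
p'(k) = 6*k^2 + 18*k - 10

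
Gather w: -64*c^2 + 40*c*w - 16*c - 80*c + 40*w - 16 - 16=-64*c^2 - 96*c + w*(40*c + 40) - 32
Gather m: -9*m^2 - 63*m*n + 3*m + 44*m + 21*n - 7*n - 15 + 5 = -9*m^2 + m*(47 - 63*n) + 14*n - 10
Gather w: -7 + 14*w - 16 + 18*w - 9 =32*w - 32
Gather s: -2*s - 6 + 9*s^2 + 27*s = 9*s^2 + 25*s - 6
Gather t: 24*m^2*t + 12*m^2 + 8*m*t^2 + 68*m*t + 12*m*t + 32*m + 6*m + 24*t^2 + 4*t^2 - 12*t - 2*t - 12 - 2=12*m^2 + 38*m + t^2*(8*m + 28) + t*(24*m^2 + 80*m - 14) - 14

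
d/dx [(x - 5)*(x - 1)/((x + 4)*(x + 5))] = 15*(x^2 + 2*x - 11)/(x^4 + 18*x^3 + 121*x^2 + 360*x + 400)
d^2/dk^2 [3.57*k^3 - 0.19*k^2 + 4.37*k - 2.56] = 21.42*k - 0.38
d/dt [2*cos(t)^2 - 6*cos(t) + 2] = 2*(3 - 2*cos(t))*sin(t)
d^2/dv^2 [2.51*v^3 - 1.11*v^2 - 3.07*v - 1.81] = 15.06*v - 2.22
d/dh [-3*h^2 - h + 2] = -6*h - 1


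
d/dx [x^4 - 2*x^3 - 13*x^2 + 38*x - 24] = 4*x^3 - 6*x^2 - 26*x + 38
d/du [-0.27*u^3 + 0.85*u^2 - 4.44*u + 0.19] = -0.81*u^2 + 1.7*u - 4.44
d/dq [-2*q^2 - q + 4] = -4*q - 1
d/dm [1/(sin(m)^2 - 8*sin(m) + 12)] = 2*(4 - sin(m))*cos(m)/(sin(m)^2 - 8*sin(m) + 12)^2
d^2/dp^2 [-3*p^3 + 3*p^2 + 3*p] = 6 - 18*p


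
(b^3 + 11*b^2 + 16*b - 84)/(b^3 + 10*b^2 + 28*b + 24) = (b^2 + 5*b - 14)/(b^2 + 4*b + 4)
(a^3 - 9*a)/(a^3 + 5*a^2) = (a^2 - 9)/(a*(a + 5))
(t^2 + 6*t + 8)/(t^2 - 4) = (t + 4)/(t - 2)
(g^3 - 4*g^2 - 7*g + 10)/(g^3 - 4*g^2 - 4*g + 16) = (g^2 - 6*g + 5)/(g^2 - 6*g + 8)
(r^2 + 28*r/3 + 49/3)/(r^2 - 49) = (r + 7/3)/(r - 7)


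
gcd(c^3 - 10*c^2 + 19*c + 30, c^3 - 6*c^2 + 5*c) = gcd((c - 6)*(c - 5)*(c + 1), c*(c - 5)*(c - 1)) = c - 5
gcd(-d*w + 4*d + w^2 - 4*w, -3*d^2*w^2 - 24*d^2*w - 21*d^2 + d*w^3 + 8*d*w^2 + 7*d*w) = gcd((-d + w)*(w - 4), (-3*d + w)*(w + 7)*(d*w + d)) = 1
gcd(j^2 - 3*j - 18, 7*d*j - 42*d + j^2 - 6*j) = j - 6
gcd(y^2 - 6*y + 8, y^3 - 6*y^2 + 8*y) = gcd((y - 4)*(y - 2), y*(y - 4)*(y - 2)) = y^2 - 6*y + 8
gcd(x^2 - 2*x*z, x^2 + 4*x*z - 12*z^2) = x - 2*z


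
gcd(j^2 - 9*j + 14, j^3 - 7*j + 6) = j - 2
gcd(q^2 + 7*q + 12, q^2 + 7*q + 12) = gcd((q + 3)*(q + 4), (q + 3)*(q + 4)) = q^2 + 7*q + 12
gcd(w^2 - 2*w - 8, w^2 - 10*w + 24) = w - 4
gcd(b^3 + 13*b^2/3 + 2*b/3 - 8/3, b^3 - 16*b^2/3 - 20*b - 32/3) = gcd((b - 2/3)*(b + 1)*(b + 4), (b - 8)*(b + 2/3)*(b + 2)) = 1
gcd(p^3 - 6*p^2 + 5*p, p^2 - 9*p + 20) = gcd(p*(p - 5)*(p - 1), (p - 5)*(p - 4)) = p - 5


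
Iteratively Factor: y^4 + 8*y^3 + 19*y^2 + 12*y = (y + 4)*(y^3 + 4*y^2 + 3*y) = y*(y + 4)*(y^2 + 4*y + 3) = y*(y + 3)*(y + 4)*(y + 1)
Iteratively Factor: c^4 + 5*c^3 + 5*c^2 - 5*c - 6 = (c - 1)*(c^3 + 6*c^2 + 11*c + 6) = (c - 1)*(c + 2)*(c^2 + 4*c + 3) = (c - 1)*(c + 1)*(c + 2)*(c + 3)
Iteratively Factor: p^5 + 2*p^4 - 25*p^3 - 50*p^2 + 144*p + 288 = (p - 3)*(p^4 + 5*p^3 - 10*p^2 - 80*p - 96) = (p - 3)*(p + 2)*(p^3 + 3*p^2 - 16*p - 48) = (p - 3)*(p + 2)*(p + 3)*(p^2 - 16) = (p - 3)*(p + 2)*(p + 3)*(p + 4)*(p - 4)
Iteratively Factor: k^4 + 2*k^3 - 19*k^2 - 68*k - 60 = (k + 3)*(k^3 - k^2 - 16*k - 20) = (k + 2)*(k + 3)*(k^2 - 3*k - 10) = (k + 2)^2*(k + 3)*(k - 5)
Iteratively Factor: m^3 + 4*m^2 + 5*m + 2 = (m + 1)*(m^2 + 3*m + 2) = (m + 1)*(m + 2)*(m + 1)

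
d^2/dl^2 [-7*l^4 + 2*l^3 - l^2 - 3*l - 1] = -84*l^2 + 12*l - 2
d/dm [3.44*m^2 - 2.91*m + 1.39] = 6.88*m - 2.91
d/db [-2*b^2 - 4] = -4*b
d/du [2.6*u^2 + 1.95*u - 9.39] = 5.2*u + 1.95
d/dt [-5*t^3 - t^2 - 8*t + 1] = -15*t^2 - 2*t - 8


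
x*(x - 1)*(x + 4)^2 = x^4 + 7*x^3 + 8*x^2 - 16*x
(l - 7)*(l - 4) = l^2 - 11*l + 28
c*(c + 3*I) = c^2 + 3*I*c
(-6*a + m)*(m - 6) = -6*a*m + 36*a + m^2 - 6*m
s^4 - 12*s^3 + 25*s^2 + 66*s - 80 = (s - 8)*(s - 5)*(s - 1)*(s + 2)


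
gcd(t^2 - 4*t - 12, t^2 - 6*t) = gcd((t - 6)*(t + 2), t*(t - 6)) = t - 6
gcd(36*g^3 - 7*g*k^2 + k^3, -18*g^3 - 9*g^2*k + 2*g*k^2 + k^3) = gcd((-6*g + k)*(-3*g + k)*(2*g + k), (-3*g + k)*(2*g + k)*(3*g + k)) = 6*g^2 + g*k - k^2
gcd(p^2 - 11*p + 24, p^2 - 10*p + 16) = p - 8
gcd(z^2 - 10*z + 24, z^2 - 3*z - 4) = z - 4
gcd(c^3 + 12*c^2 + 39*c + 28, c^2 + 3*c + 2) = c + 1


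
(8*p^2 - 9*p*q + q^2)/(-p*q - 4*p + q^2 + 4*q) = (-8*p + q)/(q + 4)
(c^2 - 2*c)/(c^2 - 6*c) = (c - 2)/(c - 6)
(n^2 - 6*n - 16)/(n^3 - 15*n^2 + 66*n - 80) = (n + 2)/(n^2 - 7*n + 10)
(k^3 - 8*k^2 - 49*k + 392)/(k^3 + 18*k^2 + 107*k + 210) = (k^2 - 15*k + 56)/(k^2 + 11*k + 30)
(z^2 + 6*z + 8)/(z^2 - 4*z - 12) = (z + 4)/(z - 6)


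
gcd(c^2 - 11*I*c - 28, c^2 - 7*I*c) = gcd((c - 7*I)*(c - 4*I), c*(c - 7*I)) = c - 7*I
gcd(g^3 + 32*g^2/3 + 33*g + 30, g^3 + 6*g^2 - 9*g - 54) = g^2 + 9*g + 18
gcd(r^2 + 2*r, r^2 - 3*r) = r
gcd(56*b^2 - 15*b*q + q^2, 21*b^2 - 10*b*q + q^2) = -7*b + q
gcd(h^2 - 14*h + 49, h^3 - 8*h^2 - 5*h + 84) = h - 7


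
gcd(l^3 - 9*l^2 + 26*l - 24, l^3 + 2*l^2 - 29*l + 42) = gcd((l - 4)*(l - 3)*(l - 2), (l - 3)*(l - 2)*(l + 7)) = l^2 - 5*l + 6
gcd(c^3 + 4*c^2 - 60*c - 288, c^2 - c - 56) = c - 8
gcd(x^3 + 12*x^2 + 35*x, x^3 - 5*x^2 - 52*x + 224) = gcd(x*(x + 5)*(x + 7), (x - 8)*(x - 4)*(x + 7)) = x + 7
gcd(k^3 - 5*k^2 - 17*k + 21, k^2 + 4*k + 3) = k + 3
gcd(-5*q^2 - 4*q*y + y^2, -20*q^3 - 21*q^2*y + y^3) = -5*q^2 - 4*q*y + y^2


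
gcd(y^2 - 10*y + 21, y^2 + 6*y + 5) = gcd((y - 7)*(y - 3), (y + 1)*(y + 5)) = 1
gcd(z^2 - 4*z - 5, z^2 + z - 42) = 1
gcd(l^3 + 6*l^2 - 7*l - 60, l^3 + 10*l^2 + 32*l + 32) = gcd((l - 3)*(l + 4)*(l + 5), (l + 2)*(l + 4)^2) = l + 4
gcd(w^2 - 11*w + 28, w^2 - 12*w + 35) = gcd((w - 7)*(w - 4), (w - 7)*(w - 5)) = w - 7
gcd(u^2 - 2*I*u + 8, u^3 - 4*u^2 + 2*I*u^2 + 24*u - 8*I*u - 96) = u - 4*I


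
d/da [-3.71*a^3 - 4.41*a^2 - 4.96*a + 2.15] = -11.13*a^2 - 8.82*a - 4.96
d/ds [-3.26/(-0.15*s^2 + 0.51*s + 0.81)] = (1.6626 - 0.978*s)/(-0.15*s^2 + 0.51*s + 0.81)^2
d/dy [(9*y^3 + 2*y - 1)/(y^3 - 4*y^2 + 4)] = (-y*(3*y - 8)*(9*y^3 + 2*y - 1) + (27*y^2 + 2)*(y^3 - 4*y^2 + 4))/(y^3 - 4*y^2 + 4)^2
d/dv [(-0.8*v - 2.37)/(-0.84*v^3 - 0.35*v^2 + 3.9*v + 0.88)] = (-1.344*v^3 - 6.2524*v^2 - 1.659*v + 8.539)/(0.7056*v^6 + 0.588*v^5 - 6.4295*v^4 - 4.2084*v^3 + 14.594*v^2 + 6.864*v + 0.7744)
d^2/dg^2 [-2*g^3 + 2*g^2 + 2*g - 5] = 4 - 12*g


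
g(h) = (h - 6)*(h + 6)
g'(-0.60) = -1.20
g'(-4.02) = -8.04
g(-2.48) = -29.85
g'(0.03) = 0.06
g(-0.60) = -35.64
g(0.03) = -36.00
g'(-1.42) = -2.84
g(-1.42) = -33.98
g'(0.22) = 0.44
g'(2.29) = 4.58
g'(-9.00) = -18.00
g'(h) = 2*h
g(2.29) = -30.76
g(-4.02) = -19.84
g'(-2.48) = -4.96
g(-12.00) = 108.00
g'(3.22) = 6.44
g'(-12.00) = -24.00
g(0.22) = -35.95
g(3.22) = -25.63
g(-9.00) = 45.00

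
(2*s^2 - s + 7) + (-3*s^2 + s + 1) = 8 - s^2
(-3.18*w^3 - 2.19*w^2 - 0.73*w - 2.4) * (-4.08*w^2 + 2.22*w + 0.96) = 12.9744*w^5 + 1.8756*w^4 - 4.9362*w^3 + 6.069*w^2 - 6.0288*w - 2.304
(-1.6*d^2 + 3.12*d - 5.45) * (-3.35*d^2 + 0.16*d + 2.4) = 5.36*d^4 - 10.708*d^3 + 14.9167*d^2 + 6.616*d - 13.08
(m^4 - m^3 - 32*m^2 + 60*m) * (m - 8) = m^5 - 9*m^4 - 24*m^3 + 316*m^2 - 480*m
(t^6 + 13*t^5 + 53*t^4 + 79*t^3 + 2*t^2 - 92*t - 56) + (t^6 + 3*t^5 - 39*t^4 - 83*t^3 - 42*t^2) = 2*t^6 + 16*t^5 + 14*t^4 - 4*t^3 - 40*t^2 - 92*t - 56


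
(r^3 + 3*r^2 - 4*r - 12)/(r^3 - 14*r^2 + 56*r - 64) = (r^2 + 5*r + 6)/(r^2 - 12*r + 32)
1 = 1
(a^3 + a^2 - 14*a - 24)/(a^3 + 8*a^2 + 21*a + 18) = (a - 4)/(a + 3)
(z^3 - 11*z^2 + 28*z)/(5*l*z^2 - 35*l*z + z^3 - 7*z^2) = (z - 4)/(5*l + z)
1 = 1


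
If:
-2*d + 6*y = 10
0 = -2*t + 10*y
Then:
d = 3*y - 5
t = 5*y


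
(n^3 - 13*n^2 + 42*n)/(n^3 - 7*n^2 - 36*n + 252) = n/(n + 6)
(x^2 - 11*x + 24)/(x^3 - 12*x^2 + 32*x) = (x - 3)/(x*(x - 4))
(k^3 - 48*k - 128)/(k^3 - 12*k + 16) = (k^3 - 48*k - 128)/(k^3 - 12*k + 16)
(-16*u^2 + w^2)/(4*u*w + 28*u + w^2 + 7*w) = (-4*u + w)/(w + 7)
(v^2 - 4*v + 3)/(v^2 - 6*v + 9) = (v - 1)/(v - 3)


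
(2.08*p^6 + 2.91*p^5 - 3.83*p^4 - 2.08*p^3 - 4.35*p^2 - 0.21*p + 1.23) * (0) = 0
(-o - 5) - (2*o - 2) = -3*o - 3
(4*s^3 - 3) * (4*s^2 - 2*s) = 16*s^5 - 8*s^4 - 12*s^2 + 6*s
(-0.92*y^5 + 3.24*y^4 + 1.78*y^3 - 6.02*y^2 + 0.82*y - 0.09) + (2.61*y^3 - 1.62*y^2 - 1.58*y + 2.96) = -0.92*y^5 + 3.24*y^4 + 4.39*y^3 - 7.64*y^2 - 0.76*y + 2.87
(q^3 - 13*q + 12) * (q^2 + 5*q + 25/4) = q^5 + 5*q^4 - 27*q^3/4 - 53*q^2 - 85*q/4 + 75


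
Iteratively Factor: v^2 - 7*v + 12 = (v - 3)*(v - 4)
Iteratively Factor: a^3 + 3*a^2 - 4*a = (a - 1)*(a^2 + 4*a) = a*(a - 1)*(a + 4)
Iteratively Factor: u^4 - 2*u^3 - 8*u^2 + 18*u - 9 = (u - 1)*(u^3 - u^2 - 9*u + 9) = (u - 1)^2*(u^2 - 9) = (u - 3)*(u - 1)^2*(u + 3)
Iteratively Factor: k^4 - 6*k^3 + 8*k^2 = (k - 2)*(k^3 - 4*k^2) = k*(k - 2)*(k^2 - 4*k) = k*(k - 4)*(k - 2)*(k)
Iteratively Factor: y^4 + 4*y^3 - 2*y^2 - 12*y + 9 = (y + 3)*(y^3 + y^2 - 5*y + 3) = (y - 1)*(y + 3)*(y^2 + 2*y - 3) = (y - 1)^2*(y + 3)*(y + 3)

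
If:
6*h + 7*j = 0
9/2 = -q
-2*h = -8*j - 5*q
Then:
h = -315/124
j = 135/62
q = -9/2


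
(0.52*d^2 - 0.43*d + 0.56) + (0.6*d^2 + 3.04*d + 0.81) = 1.12*d^2 + 2.61*d + 1.37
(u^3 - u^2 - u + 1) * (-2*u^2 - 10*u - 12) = -2*u^5 - 8*u^4 + 20*u^2 + 2*u - 12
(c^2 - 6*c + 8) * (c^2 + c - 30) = c^4 - 5*c^3 - 28*c^2 + 188*c - 240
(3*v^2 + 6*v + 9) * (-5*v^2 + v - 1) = -15*v^4 - 27*v^3 - 42*v^2 + 3*v - 9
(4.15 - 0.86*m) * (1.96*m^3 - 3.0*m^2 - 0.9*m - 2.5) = -1.6856*m^4 + 10.714*m^3 - 11.676*m^2 - 1.585*m - 10.375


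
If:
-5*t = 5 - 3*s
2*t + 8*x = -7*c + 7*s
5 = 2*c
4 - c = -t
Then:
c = 5/2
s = -5/6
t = -3/2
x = -61/24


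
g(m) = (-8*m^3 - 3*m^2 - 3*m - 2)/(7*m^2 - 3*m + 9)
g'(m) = (3 - 14*m)*(-8*m^3 - 3*m^2 - 3*m - 2)/(7*m^2 - 3*m + 9)^2 + (-24*m^2 - 6*m - 3)/(7*m^2 - 3*m + 9) = (-56*m^4 + 48*m^3 - 186*m^2 - 26*m - 33)/(49*m^4 - 42*m^3 + 135*m^2 - 54*m + 81)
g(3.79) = -5.01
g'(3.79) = -1.22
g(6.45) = -8.16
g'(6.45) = -1.17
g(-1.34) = 0.62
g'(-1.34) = -0.96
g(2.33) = -3.16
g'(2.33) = -1.34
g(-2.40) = 1.74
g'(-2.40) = -1.12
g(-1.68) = 0.96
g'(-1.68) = -1.04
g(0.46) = -0.53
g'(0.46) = -0.99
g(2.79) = -3.76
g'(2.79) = -1.29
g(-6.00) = 5.86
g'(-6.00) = -1.15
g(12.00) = -14.57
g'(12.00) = -1.15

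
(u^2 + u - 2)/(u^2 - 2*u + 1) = (u + 2)/(u - 1)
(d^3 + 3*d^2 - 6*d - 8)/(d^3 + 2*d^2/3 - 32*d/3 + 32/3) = 3*(d + 1)/(3*d - 4)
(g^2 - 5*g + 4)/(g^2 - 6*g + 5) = (g - 4)/(g - 5)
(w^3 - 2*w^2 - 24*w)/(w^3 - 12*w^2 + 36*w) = (w + 4)/(w - 6)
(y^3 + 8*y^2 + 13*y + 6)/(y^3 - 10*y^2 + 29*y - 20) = (y^3 + 8*y^2 + 13*y + 6)/(y^3 - 10*y^2 + 29*y - 20)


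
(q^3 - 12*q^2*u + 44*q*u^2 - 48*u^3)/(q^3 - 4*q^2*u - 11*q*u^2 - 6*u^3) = (q^2 - 6*q*u + 8*u^2)/(q^2 + 2*q*u + u^2)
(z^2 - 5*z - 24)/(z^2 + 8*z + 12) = (z^2 - 5*z - 24)/(z^2 + 8*z + 12)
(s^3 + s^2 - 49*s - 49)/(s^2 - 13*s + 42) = (s^2 + 8*s + 7)/(s - 6)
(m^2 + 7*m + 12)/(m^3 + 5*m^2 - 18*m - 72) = (m + 4)/(m^2 + 2*m - 24)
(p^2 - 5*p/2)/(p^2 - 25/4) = 2*p/(2*p + 5)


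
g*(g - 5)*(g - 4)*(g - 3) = g^4 - 12*g^3 + 47*g^2 - 60*g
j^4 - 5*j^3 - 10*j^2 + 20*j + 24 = (j - 6)*(j - 2)*(j + 1)*(j + 2)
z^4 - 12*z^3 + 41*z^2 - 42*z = z*(z - 7)*(z - 3)*(z - 2)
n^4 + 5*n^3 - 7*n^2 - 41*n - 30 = (n - 3)*(n + 1)*(n + 2)*(n + 5)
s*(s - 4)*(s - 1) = s^3 - 5*s^2 + 4*s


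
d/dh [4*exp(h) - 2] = 4*exp(h)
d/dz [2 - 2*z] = -2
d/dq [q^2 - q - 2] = 2*q - 1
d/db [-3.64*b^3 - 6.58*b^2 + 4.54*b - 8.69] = -10.92*b^2 - 13.16*b + 4.54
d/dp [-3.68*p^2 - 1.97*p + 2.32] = -7.36*p - 1.97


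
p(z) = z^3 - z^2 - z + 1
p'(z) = 3*z^2 - 2*z - 1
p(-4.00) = -75.00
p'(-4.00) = 55.00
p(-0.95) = 0.19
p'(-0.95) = 3.61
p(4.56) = 70.47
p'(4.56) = 52.26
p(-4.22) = -87.74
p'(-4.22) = 60.87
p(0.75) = 0.11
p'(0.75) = -0.81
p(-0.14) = 1.12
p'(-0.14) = -0.66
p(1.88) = 2.23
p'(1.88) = 5.84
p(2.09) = 3.67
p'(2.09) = 7.92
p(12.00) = 1573.00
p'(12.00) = 407.00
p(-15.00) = -3584.00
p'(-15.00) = 704.00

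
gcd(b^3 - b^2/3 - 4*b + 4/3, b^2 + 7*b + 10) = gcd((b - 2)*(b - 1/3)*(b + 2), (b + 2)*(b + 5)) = b + 2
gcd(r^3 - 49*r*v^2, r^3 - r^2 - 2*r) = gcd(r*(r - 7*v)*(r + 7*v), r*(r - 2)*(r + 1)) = r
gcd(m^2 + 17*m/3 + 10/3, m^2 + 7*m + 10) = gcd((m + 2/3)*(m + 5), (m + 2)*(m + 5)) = m + 5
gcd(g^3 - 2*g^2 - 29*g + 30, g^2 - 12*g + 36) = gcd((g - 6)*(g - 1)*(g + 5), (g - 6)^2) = g - 6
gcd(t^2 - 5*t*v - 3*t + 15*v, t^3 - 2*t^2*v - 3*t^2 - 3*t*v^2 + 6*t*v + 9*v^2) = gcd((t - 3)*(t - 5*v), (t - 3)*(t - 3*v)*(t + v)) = t - 3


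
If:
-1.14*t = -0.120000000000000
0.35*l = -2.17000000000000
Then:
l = -6.20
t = 0.11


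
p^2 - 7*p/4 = p*(p - 7/4)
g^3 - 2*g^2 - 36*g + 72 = (g - 6)*(g - 2)*(g + 6)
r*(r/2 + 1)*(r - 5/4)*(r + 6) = r^4/2 + 27*r^3/8 + r^2 - 15*r/2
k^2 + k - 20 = (k - 4)*(k + 5)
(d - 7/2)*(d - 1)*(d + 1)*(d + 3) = d^4 - d^3/2 - 23*d^2/2 + d/2 + 21/2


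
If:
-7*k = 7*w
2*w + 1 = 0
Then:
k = 1/2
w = -1/2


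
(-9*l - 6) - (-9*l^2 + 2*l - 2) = 9*l^2 - 11*l - 4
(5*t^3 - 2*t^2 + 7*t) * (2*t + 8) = 10*t^4 + 36*t^3 - 2*t^2 + 56*t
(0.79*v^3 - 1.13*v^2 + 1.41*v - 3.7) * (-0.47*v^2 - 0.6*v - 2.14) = -0.3713*v^5 + 0.0570999999999999*v^4 - 1.6753*v^3 + 3.3112*v^2 - 0.7974*v + 7.918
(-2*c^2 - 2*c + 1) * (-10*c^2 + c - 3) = 20*c^4 + 18*c^3 - 6*c^2 + 7*c - 3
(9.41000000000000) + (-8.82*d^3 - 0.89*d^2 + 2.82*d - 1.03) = -8.82*d^3 - 0.89*d^2 + 2.82*d + 8.38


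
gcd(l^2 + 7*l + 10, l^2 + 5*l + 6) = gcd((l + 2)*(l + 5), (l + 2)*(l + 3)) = l + 2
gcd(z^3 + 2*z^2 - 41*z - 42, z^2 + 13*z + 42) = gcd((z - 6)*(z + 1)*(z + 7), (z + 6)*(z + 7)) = z + 7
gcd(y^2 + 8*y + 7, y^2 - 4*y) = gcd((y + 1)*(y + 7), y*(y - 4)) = 1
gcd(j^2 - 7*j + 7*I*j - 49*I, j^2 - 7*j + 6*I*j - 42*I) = j - 7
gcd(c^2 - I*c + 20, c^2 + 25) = c - 5*I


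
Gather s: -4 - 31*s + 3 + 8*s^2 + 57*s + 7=8*s^2 + 26*s + 6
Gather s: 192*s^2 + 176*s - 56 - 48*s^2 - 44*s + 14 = 144*s^2 + 132*s - 42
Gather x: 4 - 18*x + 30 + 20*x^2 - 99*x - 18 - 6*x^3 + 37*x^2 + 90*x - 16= -6*x^3 + 57*x^2 - 27*x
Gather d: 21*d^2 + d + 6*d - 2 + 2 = 21*d^2 + 7*d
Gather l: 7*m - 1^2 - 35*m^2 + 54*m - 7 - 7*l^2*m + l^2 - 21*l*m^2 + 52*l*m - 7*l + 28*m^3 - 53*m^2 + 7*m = l^2*(1 - 7*m) + l*(-21*m^2 + 52*m - 7) + 28*m^3 - 88*m^2 + 68*m - 8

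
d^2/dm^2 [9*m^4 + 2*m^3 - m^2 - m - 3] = 108*m^2 + 12*m - 2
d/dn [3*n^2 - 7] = 6*n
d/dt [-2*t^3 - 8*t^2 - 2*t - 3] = -6*t^2 - 16*t - 2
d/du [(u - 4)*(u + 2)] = 2*u - 2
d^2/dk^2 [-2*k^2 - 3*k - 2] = -4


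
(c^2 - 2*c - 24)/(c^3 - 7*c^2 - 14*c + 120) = 1/(c - 5)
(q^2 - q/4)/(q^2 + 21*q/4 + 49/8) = 2*q*(4*q - 1)/(8*q^2 + 42*q + 49)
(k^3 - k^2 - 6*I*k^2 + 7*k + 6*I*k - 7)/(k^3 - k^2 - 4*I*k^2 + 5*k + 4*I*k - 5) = (k - 7*I)/(k - 5*I)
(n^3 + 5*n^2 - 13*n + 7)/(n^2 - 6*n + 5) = (n^2 + 6*n - 7)/(n - 5)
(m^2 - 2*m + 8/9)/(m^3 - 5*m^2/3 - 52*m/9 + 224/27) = 3*(3*m - 2)/(9*m^2 - 3*m - 56)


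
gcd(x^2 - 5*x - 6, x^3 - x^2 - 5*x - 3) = x + 1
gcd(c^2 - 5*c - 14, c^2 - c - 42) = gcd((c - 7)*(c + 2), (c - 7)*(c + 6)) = c - 7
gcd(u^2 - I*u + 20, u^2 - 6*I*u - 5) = u - 5*I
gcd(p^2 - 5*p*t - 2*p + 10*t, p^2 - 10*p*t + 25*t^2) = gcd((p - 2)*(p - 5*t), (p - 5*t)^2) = p - 5*t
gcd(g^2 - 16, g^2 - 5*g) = 1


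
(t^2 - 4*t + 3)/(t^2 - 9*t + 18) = (t - 1)/(t - 6)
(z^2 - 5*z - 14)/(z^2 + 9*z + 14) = (z - 7)/(z + 7)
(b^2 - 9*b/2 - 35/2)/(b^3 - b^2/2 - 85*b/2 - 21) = (2*b + 5)/(2*b^2 + 13*b + 6)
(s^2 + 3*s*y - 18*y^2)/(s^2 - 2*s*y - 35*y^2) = (-s^2 - 3*s*y + 18*y^2)/(-s^2 + 2*s*y + 35*y^2)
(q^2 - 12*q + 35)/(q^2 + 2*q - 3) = (q^2 - 12*q + 35)/(q^2 + 2*q - 3)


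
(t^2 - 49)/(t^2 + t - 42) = (t - 7)/(t - 6)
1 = 1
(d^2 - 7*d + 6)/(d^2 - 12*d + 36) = (d - 1)/(d - 6)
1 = 1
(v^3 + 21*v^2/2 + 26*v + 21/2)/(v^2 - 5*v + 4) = (2*v^3 + 21*v^2 + 52*v + 21)/(2*(v^2 - 5*v + 4))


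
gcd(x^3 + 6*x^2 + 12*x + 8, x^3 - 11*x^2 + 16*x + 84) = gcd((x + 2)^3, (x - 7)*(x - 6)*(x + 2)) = x + 2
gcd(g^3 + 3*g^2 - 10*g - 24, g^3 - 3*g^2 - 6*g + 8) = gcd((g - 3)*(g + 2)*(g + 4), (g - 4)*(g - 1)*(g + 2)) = g + 2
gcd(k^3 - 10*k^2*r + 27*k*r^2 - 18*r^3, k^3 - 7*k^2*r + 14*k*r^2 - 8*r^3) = -k + r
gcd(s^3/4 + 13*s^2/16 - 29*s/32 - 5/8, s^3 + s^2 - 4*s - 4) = 1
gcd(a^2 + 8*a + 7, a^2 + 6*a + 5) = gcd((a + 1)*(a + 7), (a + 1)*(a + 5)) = a + 1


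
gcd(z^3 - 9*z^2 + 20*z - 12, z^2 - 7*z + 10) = z - 2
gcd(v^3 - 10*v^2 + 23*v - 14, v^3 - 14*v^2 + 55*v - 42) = v^2 - 8*v + 7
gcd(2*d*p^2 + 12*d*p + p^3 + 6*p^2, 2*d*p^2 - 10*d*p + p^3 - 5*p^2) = 2*d*p + p^2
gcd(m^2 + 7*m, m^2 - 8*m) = m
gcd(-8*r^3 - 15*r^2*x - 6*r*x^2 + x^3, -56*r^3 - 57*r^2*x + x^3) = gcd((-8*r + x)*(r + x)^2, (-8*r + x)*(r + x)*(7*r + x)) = -8*r^2 - 7*r*x + x^2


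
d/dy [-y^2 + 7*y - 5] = 7 - 2*y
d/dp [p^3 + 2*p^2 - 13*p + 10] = 3*p^2 + 4*p - 13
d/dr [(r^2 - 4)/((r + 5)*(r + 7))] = 6*(2*r^2 + 13*r + 8)/(r^4 + 24*r^3 + 214*r^2 + 840*r + 1225)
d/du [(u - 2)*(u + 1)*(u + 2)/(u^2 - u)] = (u^4 - 2*u^3 + 3*u^2 + 8*u - 4)/(u^2*(u^2 - 2*u + 1))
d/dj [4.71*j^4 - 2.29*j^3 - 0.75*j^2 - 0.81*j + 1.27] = 18.84*j^3 - 6.87*j^2 - 1.5*j - 0.81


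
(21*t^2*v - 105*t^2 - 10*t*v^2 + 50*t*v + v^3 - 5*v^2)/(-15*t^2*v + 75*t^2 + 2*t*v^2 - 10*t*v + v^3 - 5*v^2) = (-7*t + v)/(5*t + v)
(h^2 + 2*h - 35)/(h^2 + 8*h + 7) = (h - 5)/(h + 1)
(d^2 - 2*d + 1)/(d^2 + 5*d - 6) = (d - 1)/(d + 6)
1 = 1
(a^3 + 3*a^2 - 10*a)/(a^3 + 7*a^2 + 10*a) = (a - 2)/(a + 2)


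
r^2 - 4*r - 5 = (r - 5)*(r + 1)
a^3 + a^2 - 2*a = a*(a - 1)*(a + 2)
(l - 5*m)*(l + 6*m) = l^2 + l*m - 30*m^2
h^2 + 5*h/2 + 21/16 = (h + 3/4)*(h + 7/4)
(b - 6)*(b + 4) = b^2 - 2*b - 24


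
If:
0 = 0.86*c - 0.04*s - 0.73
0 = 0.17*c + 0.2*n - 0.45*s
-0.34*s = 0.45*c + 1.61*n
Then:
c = 0.86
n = -0.28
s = 0.20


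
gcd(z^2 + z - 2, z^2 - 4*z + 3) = z - 1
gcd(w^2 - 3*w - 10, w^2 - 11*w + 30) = w - 5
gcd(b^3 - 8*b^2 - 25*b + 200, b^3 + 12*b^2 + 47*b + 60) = b + 5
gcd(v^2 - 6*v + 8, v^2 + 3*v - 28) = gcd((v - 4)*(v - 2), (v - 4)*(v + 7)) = v - 4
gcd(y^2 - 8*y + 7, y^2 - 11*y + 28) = y - 7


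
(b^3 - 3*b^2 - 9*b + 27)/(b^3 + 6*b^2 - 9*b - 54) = (b - 3)/(b + 6)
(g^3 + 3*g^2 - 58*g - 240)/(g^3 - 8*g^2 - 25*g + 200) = (g + 6)/(g - 5)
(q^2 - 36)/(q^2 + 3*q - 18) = (q - 6)/(q - 3)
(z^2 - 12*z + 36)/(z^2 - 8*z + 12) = (z - 6)/(z - 2)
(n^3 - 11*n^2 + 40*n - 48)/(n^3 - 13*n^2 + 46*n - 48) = (n^2 - 8*n + 16)/(n^2 - 10*n + 16)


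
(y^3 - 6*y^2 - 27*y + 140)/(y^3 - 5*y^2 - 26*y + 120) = (y - 7)/(y - 6)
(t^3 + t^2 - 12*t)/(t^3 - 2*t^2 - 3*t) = (t + 4)/(t + 1)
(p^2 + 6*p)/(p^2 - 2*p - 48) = p/(p - 8)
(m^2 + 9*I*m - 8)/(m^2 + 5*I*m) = (m^2 + 9*I*m - 8)/(m*(m + 5*I))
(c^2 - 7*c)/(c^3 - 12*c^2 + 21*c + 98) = c/(c^2 - 5*c - 14)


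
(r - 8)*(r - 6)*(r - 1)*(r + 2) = r^4 - 13*r^3 + 32*r^2 + 76*r - 96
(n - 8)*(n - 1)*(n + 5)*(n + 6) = n^4 + 2*n^3 - 61*n^2 - 182*n + 240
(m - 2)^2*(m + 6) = m^3 + 2*m^2 - 20*m + 24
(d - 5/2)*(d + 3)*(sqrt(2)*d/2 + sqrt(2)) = sqrt(2)*d^3/2 + 5*sqrt(2)*d^2/4 - 13*sqrt(2)*d/4 - 15*sqrt(2)/2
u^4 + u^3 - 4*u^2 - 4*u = u*(u - 2)*(u + 1)*(u + 2)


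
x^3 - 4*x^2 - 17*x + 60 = (x - 5)*(x - 3)*(x + 4)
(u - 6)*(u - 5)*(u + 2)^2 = u^4 - 7*u^3 - 10*u^2 + 76*u + 120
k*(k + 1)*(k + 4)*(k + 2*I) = k^4 + 5*k^3 + 2*I*k^3 + 4*k^2 + 10*I*k^2 + 8*I*k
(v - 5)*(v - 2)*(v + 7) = v^3 - 39*v + 70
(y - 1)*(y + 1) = y^2 - 1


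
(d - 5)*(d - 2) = d^2 - 7*d + 10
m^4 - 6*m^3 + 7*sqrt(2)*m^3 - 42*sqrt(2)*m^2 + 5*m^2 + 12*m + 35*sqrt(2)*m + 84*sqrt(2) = (m - 4)*(m - 3)*(m + 1)*(m + 7*sqrt(2))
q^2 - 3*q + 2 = (q - 2)*(q - 1)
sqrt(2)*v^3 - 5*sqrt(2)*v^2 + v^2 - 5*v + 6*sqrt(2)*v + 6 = (v - 3)*(v - 2)*(sqrt(2)*v + 1)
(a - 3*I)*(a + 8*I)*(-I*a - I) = -I*a^3 + 5*a^2 - I*a^2 + 5*a - 24*I*a - 24*I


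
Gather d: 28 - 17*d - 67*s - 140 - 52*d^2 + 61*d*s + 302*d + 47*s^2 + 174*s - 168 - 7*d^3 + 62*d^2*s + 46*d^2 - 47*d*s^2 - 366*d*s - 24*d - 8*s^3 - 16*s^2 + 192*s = -7*d^3 + d^2*(62*s - 6) + d*(-47*s^2 - 305*s + 261) - 8*s^3 + 31*s^2 + 299*s - 280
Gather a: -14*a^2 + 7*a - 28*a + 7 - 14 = -14*a^2 - 21*a - 7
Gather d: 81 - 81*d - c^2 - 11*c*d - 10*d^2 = -c^2 - 10*d^2 + d*(-11*c - 81) + 81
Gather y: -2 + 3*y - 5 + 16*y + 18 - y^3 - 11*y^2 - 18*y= -y^3 - 11*y^2 + y + 11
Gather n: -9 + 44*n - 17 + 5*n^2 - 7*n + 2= 5*n^2 + 37*n - 24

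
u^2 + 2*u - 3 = (u - 1)*(u + 3)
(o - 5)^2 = o^2 - 10*o + 25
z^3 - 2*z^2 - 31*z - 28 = (z - 7)*(z + 1)*(z + 4)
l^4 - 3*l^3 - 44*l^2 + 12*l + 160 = (l - 8)*(l - 2)*(l + 2)*(l + 5)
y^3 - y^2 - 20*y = y*(y - 5)*(y + 4)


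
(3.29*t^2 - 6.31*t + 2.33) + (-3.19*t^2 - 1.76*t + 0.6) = 0.1*t^2 - 8.07*t + 2.93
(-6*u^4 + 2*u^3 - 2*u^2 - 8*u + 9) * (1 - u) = 6*u^5 - 8*u^4 + 4*u^3 + 6*u^2 - 17*u + 9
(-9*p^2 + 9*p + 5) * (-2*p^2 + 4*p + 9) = 18*p^4 - 54*p^3 - 55*p^2 + 101*p + 45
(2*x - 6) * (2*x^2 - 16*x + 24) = 4*x^3 - 44*x^2 + 144*x - 144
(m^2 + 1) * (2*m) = 2*m^3 + 2*m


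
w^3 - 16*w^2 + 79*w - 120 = (w - 8)*(w - 5)*(w - 3)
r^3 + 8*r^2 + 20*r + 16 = (r + 2)^2*(r + 4)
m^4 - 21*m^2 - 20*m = m*(m - 5)*(m + 1)*(m + 4)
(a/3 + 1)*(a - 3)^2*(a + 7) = a^4/3 + 4*a^3/3 - 10*a^2 - 12*a + 63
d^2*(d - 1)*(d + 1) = d^4 - d^2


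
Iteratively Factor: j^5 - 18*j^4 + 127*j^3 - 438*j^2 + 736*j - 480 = (j - 3)*(j^4 - 15*j^3 + 82*j^2 - 192*j + 160) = (j - 3)*(j - 2)*(j^3 - 13*j^2 + 56*j - 80) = (j - 4)*(j - 3)*(j - 2)*(j^2 - 9*j + 20) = (j - 5)*(j - 4)*(j - 3)*(j - 2)*(j - 4)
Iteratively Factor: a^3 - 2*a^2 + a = (a)*(a^2 - 2*a + 1) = a*(a - 1)*(a - 1)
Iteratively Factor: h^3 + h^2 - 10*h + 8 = (h + 4)*(h^2 - 3*h + 2) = (h - 1)*(h + 4)*(h - 2)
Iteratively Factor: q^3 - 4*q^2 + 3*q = (q)*(q^2 - 4*q + 3) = q*(q - 1)*(q - 3)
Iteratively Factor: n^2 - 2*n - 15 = (n + 3)*(n - 5)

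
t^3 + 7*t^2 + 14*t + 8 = (t + 1)*(t + 2)*(t + 4)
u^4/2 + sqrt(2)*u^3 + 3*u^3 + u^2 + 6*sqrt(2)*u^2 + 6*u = u*(u/2 + sqrt(2)/2)*(u + 6)*(u + sqrt(2))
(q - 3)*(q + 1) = q^2 - 2*q - 3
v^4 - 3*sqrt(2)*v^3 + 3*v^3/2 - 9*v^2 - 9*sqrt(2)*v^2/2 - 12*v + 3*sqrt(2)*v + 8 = (v - 1/2)*(v + 2)*(v - 4*sqrt(2))*(v + sqrt(2))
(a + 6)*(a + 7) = a^2 + 13*a + 42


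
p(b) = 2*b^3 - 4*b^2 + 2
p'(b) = 6*b^2 - 8*b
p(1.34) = -0.37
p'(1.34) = 0.05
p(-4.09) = -201.75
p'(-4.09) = 133.09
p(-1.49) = -13.50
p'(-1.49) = 25.24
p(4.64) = 115.68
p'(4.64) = 92.06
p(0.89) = 0.24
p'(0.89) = -2.37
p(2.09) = 2.79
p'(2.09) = 9.49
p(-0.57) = 0.33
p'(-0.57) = 6.51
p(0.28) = 1.73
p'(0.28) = -1.77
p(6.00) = 290.00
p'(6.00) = 168.00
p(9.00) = 1136.00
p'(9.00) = 414.00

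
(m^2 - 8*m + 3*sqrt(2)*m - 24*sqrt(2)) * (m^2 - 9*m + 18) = m^4 - 17*m^3 + 3*sqrt(2)*m^3 - 51*sqrt(2)*m^2 + 90*m^2 - 144*m + 270*sqrt(2)*m - 432*sqrt(2)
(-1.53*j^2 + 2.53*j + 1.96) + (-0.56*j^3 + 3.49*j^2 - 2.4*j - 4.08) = -0.56*j^3 + 1.96*j^2 + 0.13*j - 2.12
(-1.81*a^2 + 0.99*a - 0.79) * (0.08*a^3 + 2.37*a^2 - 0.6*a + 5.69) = -0.1448*a^5 - 4.2105*a^4 + 3.3691*a^3 - 12.7652*a^2 + 6.1071*a - 4.4951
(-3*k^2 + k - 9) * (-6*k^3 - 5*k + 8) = 18*k^5 - 6*k^4 + 69*k^3 - 29*k^2 + 53*k - 72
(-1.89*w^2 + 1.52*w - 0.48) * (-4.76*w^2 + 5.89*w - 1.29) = 8.9964*w^4 - 18.3673*w^3 + 13.6757*w^2 - 4.788*w + 0.6192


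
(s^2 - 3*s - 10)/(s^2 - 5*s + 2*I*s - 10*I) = (s + 2)/(s + 2*I)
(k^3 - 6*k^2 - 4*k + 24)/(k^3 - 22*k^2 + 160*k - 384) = (k^2 - 4)/(k^2 - 16*k + 64)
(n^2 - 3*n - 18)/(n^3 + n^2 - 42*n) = (n + 3)/(n*(n + 7))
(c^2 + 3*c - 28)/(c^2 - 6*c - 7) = (-c^2 - 3*c + 28)/(-c^2 + 6*c + 7)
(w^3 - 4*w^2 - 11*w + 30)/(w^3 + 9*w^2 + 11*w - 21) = (w^2 - 7*w + 10)/(w^2 + 6*w - 7)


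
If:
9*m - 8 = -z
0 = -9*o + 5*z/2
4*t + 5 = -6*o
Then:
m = 8/9 - z/9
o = 5*z/18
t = -5*z/12 - 5/4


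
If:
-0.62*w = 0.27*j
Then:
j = -2.2962962962963*w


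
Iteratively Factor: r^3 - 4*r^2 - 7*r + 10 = (r - 5)*(r^2 + r - 2) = (r - 5)*(r + 2)*(r - 1)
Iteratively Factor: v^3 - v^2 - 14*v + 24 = (v - 3)*(v^2 + 2*v - 8) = (v - 3)*(v + 4)*(v - 2)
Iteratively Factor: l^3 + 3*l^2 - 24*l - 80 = (l - 5)*(l^2 + 8*l + 16) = (l - 5)*(l + 4)*(l + 4)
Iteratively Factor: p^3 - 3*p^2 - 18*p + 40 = (p - 2)*(p^2 - p - 20) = (p - 5)*(p - 2)*(p + 4)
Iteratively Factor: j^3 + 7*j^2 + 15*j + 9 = (j + 1)*(j^2 + 6*j + 9) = (j + 1)*(j + 3)*(j + 3)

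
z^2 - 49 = (z - 7)*(z + 7)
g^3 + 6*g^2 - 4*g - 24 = (g - 2)*(g + 2)*(g + 6)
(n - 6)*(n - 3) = n^2 - 9*n + 18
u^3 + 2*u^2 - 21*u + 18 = (u - 3)*(u - 1)*(u + 6)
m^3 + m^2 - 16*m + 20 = (m - 2)^2*(m + 5)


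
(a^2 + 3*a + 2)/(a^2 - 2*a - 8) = (a + 1)/(a - 4)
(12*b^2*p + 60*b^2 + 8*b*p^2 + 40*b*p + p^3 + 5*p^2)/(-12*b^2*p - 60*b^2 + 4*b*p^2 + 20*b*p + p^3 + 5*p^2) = (2*b + p)/(-2*b + p)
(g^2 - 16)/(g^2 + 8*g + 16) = (g - 4)/(g + 4)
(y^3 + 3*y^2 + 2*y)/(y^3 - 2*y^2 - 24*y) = (y^2 + 3*y + 2)/(y^2 - 2*y - 24)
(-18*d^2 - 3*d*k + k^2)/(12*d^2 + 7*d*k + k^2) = (-6*d + k)/(4*d + k)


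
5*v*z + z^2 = z*(5*v + z)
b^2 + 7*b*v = b*(b + 7*v)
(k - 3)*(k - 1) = k^2 - 4*k + 3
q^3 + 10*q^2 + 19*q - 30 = (q - 1)*(q + 5)*(q + 6)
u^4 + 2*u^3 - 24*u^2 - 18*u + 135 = (u - 3)^2*(u + 3)*(u + 5)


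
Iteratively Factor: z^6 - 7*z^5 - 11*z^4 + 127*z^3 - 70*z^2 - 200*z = (z)*(z^5 - 7*z^4 - 11*z^3 + 127*z^2 - 70*z - 200) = z*(z - 2)*(z^4 - 5*z^3 - 21*z^2 + 85*z + 100) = z*(z - 5)*(z - 2)*(z^3 - 21*z - 20) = z*(z - 5)^2*(z - 2)*(z^2 + 5*z + 4) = z*(z - 5)^2*(z - 2)*(z + 4)*(z + 1)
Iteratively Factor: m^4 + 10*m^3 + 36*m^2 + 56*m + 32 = (m + 2)*(m^3 + 8*m^2 + 20*m + 16) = (m + 2)^2*(m^2 + 6*m + 8) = (m + 2)^2*(m + 4)*(m + 2)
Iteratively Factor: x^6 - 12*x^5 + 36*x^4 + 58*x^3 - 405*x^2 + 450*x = (x - 5)*(x^5 - 7*x^4 + x^3 + 63*x^2 - 90*x) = (x - 5)*(x - 2)*(x^4 - 5*x^3 - 9*x^2 + 45*x) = (x - 5)^2*(x - 2)*(x^3 - 9*x) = (x - 5)^2*(x - 3)*(x - 2)*(x^2 + 3*x) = (x - 5)^2*(x - 3)*(x - 2)*(x + 3)*(x)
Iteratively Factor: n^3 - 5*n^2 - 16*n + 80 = (n + 4)*(n^2 - 9*n + 20) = (n - 5)*(n + 4)*(n - 4)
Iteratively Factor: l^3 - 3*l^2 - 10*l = (l)*(l^2 - 3*l - 10) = l*(l + 2)*(l - 5)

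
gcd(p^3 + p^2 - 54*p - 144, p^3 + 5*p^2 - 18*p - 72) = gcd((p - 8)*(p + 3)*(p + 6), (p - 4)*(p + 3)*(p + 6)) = p^2 + 9*p + 18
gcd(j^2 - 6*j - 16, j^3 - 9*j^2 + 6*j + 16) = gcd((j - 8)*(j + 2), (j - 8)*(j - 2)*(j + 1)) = j - 8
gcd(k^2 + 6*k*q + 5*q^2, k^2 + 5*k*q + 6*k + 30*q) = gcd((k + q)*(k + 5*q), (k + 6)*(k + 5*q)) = k + 5*q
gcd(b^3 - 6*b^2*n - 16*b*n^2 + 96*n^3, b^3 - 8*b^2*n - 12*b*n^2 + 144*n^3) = b^2 - 2*b*n - 24*n^2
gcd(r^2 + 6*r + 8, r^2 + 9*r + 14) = r + 2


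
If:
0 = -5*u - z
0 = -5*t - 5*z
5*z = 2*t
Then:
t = 0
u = 0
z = 0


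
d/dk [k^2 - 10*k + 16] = 2*k - 10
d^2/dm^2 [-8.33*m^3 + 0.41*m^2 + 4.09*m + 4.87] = 0.82 - 49.98*m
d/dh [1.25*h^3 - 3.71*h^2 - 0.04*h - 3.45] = 3.75*h^2 - 7.42*h - 0.04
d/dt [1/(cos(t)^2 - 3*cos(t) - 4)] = (2*cos(t) - 3)*sin(t)/(sin(t)^2 + 3*cos(t) + 3)^2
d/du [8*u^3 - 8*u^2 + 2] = 8*u*(3*u - 2)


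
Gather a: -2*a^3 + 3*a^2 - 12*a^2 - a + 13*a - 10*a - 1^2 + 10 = -2*a^3 - 9*a^2 + 2*a + 9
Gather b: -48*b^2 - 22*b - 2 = -48*b^2 - 22*b - 2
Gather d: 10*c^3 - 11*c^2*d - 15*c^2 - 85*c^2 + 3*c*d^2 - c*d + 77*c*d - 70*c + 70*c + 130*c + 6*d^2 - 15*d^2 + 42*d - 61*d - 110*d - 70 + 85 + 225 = 10*c^3 - 100*c^2 + 130*c + d^2*(3*c - 9) + d*(-11*c^2 + 76*c - 129) + 240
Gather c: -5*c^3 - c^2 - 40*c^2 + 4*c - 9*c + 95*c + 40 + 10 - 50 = -5*c^3 - 41*c^2 + 90*c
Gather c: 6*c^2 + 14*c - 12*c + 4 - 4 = 6*c^2 + 2*c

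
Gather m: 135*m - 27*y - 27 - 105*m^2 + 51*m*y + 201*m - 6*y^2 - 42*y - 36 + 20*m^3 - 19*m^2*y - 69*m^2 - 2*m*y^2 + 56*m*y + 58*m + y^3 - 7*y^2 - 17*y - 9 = 20*m^3 + m^2*(-19*y - 174) + m*(-2*y^2 + 107*y + 394) + y^3 - 13*y^2 - 86*y - 72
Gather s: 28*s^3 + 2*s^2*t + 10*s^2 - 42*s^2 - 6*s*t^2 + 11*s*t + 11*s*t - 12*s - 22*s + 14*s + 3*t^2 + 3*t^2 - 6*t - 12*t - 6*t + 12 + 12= 28*s^3 + s^2*(2*t - 32) + s*(-6*t^2 + 22*t - 20) + 6*t^2 - 24*t + 24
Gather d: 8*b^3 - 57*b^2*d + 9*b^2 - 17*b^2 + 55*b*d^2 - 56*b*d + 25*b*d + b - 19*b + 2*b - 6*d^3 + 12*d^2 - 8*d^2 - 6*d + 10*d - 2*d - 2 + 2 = 8*b^3 - 8*b^2 - 16*b - 6*d^3 + d^2*(55*b + 4) + d*(-57*b^2 - 31*b + 2)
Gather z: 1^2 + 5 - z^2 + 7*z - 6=-z^2 + 7*z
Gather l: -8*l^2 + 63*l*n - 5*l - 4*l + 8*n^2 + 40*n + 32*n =-8*l^2 + l*(63*n - 9) + 8*n^2 + 72*n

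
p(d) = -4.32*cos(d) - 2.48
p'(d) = 4.32*sin(d)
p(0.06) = -6.79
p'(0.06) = 0.26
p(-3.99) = 0.38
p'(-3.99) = 3.24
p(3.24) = 1.82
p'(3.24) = -0.42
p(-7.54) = -3.81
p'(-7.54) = -4.11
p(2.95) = 1.76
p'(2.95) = 0.82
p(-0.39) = -6.48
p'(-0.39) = -1.64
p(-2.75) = 1.51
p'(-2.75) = -1.65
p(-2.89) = 1.70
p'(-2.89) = -1.08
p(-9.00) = 1.46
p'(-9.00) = -1.78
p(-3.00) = 1.80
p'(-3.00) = -0.61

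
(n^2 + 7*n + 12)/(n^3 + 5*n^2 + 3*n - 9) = (n + 4)/(n^2 + 2*n - 3)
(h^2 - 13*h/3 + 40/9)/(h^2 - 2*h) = (9*h^2 - 39*h + 40)/(9*h*(h - 2))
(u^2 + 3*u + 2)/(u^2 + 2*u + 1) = (u + 2)/(u + 1)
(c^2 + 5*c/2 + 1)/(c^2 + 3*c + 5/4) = 2*(c + 2)/(2*c + 5)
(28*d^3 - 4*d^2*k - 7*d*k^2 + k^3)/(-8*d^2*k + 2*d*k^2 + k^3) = (-14*d^2 - 5*d*k + k^2)/(k*(4*d + k))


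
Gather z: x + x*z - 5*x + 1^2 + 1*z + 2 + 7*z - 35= -4*x + z*(x + 8) - 32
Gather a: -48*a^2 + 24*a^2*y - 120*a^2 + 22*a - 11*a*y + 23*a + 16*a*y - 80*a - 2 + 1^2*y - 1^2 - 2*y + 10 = a^2*(24*y - 168) + a*(5*y - 35) - y + 7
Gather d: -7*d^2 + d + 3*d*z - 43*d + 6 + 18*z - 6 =-7*d^2 + d*(3*z - 42) + 18*z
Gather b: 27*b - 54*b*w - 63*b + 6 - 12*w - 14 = b*(-54*w - 36) - 12*w - 8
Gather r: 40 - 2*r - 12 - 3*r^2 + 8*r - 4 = -3*r^2 + 6*r + 24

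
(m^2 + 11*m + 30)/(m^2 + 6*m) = (m + 5)/m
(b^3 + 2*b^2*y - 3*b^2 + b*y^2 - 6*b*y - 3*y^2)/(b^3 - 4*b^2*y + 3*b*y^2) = (b^3 + 2*b^2*y - 3*b^2 + b*y^2 - 6*b*y - 3*y^2)/(b*(b^2 - 4*b*y + 3*y^2))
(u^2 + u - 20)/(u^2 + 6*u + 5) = (u - 4)/(u + 1)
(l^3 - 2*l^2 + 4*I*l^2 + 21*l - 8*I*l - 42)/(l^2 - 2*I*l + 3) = (l^2 + l*(-2 + 7*I) - 14*I)/(l + I)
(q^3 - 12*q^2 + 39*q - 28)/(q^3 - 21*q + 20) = (q - 7)/(q + 5)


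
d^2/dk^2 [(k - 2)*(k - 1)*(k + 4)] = 6*k + 2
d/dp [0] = 0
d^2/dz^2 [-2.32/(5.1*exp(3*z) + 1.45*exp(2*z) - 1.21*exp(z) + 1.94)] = (-2.32*(15.3*exp(2*z) + 2.9*exp(z) - 1.21)*(30.6*exp(2*z) + 5.8*exp(z) - 2.42)*exp(z) + (106.488*exp(2*z) + 13.456*exp(z) - 2.8072)*(5.1*exp(3*z) + 1.45*exp(2*z) - 1.21*exp(z) + 1.94))*exp(z)/(5.1*exp(3*z) + 1.45*exp(2*z) - 1.21*exp(z) + 1.94)^3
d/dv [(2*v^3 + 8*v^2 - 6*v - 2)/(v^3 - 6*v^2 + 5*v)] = 2*(-10*v^4 + 16*v^3 + 5*v^2 - 12*v + 5)/(v^2*(v^4 - 12*v^3 + 46*v^2 - 60*v + 25))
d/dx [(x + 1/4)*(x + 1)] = 2*x + 5/4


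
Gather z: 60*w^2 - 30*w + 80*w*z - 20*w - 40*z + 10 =60*w^2 - 50*w + z*(80*w - 40) + 10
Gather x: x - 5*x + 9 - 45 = -4*x - 36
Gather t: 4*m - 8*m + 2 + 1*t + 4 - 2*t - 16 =-4*m - t - 10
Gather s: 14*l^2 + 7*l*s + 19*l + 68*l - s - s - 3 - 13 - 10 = 14*l^2 + 87*l + s*(7*l - 2) - 26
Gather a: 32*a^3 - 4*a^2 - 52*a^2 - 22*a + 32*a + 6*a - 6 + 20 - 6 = 32*a^3 - 56*a^2 + 16*a + 8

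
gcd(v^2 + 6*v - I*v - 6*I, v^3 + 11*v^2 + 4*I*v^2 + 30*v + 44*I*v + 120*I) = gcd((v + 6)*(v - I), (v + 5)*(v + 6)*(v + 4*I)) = v + 6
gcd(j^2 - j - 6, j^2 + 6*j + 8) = j + 2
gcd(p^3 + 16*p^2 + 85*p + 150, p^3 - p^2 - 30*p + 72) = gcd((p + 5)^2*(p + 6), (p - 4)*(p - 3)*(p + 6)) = p + 6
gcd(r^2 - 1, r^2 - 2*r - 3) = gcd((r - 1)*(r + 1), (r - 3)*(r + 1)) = r + 1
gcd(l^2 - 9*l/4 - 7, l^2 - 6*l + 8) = l - 4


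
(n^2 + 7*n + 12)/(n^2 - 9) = (n + 4)/(n - 3)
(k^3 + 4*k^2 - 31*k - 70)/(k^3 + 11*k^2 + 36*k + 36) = (k^2 + 2*k - 35)/(k^2 + 9*k + 18)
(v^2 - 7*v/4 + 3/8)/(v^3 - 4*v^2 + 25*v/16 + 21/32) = 4*(8*v^2 - 14*v + 3)/(32*v^3 - 128*v^2 + 50*v + 21)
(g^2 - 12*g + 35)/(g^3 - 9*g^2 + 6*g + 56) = (g - 5)/(g^2 - 2*g - 8)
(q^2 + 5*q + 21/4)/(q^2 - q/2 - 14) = (q + 3/2)/(q - 4)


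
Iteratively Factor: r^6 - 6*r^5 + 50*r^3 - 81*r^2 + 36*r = (r - 1)*(r^5 - 5*r^4 - 5*r^3 + 45*r^2 - 36*r) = (r - 3)*(r - 1)*(r^4 - 2*r^3 - 11*r^2 + 12*r) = (r - 3)*(r - 1)^2*(r^3 - r^2 - 12*r) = (r - 3)*(r - 1)^2*(r + 3)*(r^2 - 4*r) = r*(r - 3)*(r - 1)^2*(r + 3)*(r - 4)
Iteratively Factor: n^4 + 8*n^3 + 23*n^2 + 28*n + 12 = (n + 2)*(n^3 + 6*n^2 + 11*n + 6) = (n + 2)^2*(n^2 + 4*n + 3) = (n + 2)^2*(n + 3)*(n + 1)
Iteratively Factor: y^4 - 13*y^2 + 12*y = (y + 4)*(y^3 - 4*y^2 + 3*y) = y*(y + 4)*(y^2 - 4*y + 3) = y*(y - 3)*(y + 4)*(y - 1)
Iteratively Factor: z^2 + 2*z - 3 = (z - 1)*(z + 3)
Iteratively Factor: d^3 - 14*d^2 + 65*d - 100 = (d - 5)*(d^2 - 9*d + 20) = (d - 5)^2*(d - 4)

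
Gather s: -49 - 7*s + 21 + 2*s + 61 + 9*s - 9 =4*s + 24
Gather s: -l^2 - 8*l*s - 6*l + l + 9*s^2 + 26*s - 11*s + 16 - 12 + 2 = -l^2 - 5*l + 9*s^2 + s*(15 - 8*l) + 6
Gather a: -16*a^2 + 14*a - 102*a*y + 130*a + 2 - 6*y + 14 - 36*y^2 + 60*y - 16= -16*a^2 + a*(144 - 102*y) - 36*y^2 + 54*y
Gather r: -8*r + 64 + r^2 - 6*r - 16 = r^2 - 14*r + 48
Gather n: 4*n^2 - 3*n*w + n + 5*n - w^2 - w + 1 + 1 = 4*n^2 + n*(6 - 3*w) - w^2 - w + 2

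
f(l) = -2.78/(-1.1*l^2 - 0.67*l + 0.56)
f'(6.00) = -0.02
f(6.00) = 0.06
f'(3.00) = -0.16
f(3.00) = 0.24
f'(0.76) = -19.05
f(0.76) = 4.76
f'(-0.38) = 1.07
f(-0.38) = -4.24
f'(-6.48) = 0.02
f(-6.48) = 0.07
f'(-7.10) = 0.02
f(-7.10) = 0.06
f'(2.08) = -0.47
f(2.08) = 0.50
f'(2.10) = -0.45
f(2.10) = 0.49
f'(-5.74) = 0.03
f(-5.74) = 0.09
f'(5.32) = -0.03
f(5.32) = 0.08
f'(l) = -2.78*(2.2*l + 0.67)/(-1.1*l^2 - 0.67*l + 0.56)^2 = (-6.116*l - 1.8626)/(1.1*l^2 + 0.67*l - 0.56)^2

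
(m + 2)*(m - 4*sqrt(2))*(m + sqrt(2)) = m^3 - 3*sqrt(2)*m^2 + 2*m^2 - 6*sqrt(2)*m - 8*m - 16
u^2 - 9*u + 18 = (u - 6)*(u - 3)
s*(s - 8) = s^2 - 8*s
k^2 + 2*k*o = k*(k + 2*o)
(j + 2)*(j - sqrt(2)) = j^2 - sqrt(2)*j + 2*j - 2*sqrt(2)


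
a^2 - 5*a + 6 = (a - 3)*(a - 2)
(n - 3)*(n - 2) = n^2 - 5*n + 6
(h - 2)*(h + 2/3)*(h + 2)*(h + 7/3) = h^4 + 3*h^3 - 22*h^2/9 - 12*h - 56/9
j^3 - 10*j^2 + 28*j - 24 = (j - 6)*(j - 2)^2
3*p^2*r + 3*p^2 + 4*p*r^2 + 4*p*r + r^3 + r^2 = (p + r)*(3*p + r)*(r + 1)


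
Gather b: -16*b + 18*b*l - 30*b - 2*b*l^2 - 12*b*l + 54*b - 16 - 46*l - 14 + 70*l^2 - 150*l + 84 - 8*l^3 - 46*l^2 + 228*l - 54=b*(-2*l^2 + 6*l + 8) - 8*l^3 + 24*l^2 + 32*l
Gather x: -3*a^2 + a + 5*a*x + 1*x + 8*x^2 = -3*a^2 + a + 8*x^2 + x*(5*a + 1)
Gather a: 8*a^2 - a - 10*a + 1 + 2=8*a^2 - 11*a + 3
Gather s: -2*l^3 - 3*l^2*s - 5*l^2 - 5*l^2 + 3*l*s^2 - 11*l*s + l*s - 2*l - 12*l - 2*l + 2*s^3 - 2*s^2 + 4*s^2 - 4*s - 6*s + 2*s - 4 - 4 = -2*l^3 - 10*l^2 - 16*l + 2*s^3 + s^2*(3*l + 2) + s*(-3*l^2 - 10*l - 8) - 8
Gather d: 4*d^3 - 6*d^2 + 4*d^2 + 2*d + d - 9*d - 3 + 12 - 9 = 4*d^3 - 2*d^2 - 6*d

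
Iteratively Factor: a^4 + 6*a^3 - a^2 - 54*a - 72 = (a + 3)*(a^3 + 3*a^2 - 10*a - 24) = (a + 2)*(a + 3)*(a^2 + a - 12) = (a + 2)*(a + 3)*(a + 4)*(a - 3)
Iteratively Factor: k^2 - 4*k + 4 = (k - 2)*(k - 2)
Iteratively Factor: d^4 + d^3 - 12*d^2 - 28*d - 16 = (d + 1)*(d^3 - 12*d - 16) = (d + 1)*(d + 2)*(d^2 - 2*d - 8) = (d - 4)*(d + 1)*(d + 2)*(d + 2)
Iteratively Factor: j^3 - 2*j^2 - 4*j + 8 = (j - 2)*(j^2 - 4) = (j - 2)*(j + 2)*(j - 2)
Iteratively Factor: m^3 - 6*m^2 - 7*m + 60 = (m - 5)*(m^2 - m - 12) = (m - 5)*(m + 3)*(m - 4)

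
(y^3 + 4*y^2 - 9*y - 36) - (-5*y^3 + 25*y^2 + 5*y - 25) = 6*y^3 - 21*y^2 - 14*y - 11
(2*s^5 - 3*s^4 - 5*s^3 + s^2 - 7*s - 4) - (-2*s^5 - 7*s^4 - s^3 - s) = 4*s^5 + 4*s^4 - 4*s^3 + s^2 - 6*s - 4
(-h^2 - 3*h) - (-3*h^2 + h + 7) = 2*h^2 - 4*h - 7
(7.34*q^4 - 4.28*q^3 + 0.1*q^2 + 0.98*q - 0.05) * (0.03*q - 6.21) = 0.2202*q^5 - 45.7098*q^4 + 26.5818*q^3 - 0.5916*q^2 - 6.0873*q + 0.3105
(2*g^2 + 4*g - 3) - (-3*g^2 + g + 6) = 5*g^2 + 3*g - 9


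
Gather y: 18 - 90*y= 18 - 90*y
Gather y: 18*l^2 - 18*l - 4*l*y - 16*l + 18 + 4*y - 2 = 18*l^2 - 34*l + y*(4 - 4*l) + 16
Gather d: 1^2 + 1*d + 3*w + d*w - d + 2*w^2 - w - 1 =d*w + 2*w^2 + 2*w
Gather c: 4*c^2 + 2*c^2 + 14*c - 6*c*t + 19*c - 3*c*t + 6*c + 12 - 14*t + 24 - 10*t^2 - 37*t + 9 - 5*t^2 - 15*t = 6*c^2 + c*(39 - 9*t) - 15*t^2 - 66*t + 45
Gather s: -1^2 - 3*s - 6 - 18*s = -21*s - 7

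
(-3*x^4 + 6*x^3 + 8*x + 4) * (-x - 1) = 3*x^5 - 3*x^4 - 6*x^3 - 8*x^2 - 12*x - 4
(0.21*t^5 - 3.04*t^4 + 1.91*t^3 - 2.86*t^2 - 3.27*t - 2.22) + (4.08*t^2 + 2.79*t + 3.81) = 0.21*t^5 - 3.04*t^4 + 1.91*t^3 + 1.22*t^2 - 0.48*t + 1.59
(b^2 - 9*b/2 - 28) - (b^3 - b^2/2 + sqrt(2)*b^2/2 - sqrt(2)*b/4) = -b^3 - sqrt(2)*b^2/2 + 3*b^2/2 - 9*b/2 + sqrt(2)*b/4 - 28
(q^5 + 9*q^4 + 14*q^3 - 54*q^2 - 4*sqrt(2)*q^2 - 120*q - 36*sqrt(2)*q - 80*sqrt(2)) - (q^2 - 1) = q^5 + 9*q^4 + 14*q^3 - 55*q^2 - 4*sqrt(2)*q^2 - 120*q - 36*sqrt(2)*q - 80*sqrt(2) + 1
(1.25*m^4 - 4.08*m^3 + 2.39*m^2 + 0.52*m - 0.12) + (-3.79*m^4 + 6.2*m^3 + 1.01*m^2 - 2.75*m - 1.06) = -2.54*m^4 + 2.12*m^3 + 3.4*m^2 - 2.23*m - 1.18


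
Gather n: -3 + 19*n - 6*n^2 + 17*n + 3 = -6*n^2 + 36*n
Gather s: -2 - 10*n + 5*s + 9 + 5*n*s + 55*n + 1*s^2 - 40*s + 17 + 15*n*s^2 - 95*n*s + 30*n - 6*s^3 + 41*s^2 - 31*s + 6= 75*n - 6*s^3 + s^2*(15*n + 42) + s*(-90*n - 66) + 30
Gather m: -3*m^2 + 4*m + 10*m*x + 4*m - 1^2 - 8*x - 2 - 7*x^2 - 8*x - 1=-3*m^2 + m*(10*x + 8) - 7*x^2 - 16*x - 4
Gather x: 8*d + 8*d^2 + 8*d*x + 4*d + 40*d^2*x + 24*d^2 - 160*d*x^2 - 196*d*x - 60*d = 32*d^2 - 160*d*x^2 - 48*d + x*(40*d^2 - 188*d)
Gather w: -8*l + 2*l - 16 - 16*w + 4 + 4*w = -6*l - 12*w - 12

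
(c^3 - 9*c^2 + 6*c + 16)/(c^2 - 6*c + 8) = (c^2 - 7*c - 8)/(c - 4)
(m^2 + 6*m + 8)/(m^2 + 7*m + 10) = (m + 4)/(m + 5)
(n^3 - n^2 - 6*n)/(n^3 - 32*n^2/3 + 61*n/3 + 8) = 3*n*(n + 2)/(3*n^2 - 23*n - 8)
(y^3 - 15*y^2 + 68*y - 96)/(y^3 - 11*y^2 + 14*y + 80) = (y^2 - 7*y + 12)/(y^2 - 3*y - 10)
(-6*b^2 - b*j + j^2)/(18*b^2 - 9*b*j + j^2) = (-2*b - j)/(6*b - j)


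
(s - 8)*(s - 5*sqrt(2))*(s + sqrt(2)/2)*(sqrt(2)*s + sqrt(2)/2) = sqrt(2)*s^4 - 15*sqrt(2)*s^3/2 - 9*s^3 - 9*sqrt(2)*s^2 + 135*s^2/2 + 36*s + 75*sqrt(2)*s/2 + 20*sqrt(2)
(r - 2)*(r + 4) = r^2 + 2*r - 8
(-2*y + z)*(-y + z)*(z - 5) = 2*y^2*z - 10*y^2 - 3*y*z^2 + 15*y*z + z^3 - 5*z^2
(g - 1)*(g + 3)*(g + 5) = g^3 + 7*g^2 + 7*g - 15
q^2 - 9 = (q - 3)*(q + 3)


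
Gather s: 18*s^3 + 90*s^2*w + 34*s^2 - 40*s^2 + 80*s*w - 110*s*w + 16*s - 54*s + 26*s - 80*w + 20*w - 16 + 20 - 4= 18*s^3 + s^2*(90*w - 6) + s*(-30*w - 12) - 60*w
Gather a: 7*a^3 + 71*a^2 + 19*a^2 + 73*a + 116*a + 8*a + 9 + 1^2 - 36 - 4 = 7*a^3 + 90*a^2 + 197*a - 30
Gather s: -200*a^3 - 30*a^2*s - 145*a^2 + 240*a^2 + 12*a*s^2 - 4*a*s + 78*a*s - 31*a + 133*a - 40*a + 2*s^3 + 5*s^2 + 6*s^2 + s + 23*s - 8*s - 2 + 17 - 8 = -200*a^3 + 95*a^2 + 62*a + 2*s^3 + s^2*(12*a + 11) + s*(-30*a^2 + 74*a + 16) + 7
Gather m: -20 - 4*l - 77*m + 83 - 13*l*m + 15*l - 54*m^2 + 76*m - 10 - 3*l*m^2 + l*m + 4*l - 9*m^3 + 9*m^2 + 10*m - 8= 15*l - 9*m^3 + m^2*(-3*l - 45) + m*(9 - 12*l) + 45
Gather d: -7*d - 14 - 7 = -7*d - 21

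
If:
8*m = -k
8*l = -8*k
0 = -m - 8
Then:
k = 64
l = -64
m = -8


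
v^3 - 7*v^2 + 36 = (v - 6)*(v - 3)*(v + 2)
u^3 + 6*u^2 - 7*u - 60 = (u - 3)*(u + 4)*(u + 5)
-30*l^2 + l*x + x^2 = (-5*l + x)*(6*l + x)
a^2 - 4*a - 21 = (a - 7)*(a + 3)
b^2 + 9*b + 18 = (b + 3)*(b + 6)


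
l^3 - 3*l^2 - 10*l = l*(l - 5)*(l + 2)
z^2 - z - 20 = (z - 5)*(z + 4)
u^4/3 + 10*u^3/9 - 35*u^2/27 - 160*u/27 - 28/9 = (u/3 + 1)*(u - 7/3)*(u + 2/3)*(u + 2)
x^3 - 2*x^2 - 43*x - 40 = (x - 8)*(x + 1)*(x + 5)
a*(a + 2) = a^2 + 2*a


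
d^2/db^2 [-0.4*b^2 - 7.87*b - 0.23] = -0.800000000000000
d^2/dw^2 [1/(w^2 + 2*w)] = 2*(-w*(w + 2) + 4*(w + 1)^2)/(w^3*(w + 2)^3)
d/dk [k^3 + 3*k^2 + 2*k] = 3*k^2 + 6*k + 2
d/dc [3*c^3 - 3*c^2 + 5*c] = 9*c^2 - 6*c + 5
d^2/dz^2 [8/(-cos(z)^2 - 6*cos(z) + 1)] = 4*(8*sin(z)^4 - 84*sin(z)^2 - 33*cos(z) + 9*cos(3*z) - 72)/(-sin(z)^2 + 6*cos(z))^3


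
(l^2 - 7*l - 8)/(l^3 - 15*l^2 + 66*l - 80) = (l + 1)/(l^2 - 7*l + 10)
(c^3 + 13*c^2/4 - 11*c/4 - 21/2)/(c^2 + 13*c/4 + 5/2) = (4*c^2 + 5*c - 21)/(4*c + 5)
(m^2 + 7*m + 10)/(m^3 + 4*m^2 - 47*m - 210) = (m + 2)/(m^2 - m - 42)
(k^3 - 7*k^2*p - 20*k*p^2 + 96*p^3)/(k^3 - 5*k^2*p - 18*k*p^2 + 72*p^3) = (-k + 8*p)/(-k + 6*p)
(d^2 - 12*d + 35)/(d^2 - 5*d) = (d - 7)/d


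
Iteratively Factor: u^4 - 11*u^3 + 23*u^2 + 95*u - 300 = (u - 4)*(u^3 - 7*u^2 - 5*u + 75) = (u - 5)*(u - 4)*(u^2 - 2*u - 15) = (u - 5)*(u - 4)*(u + 3)*(u - 5)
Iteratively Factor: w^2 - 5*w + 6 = (w - 3)*(w - 2)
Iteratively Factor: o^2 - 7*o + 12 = (o - 4)*(o - 3)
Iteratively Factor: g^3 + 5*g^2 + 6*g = (g + 3)*(g^2 + 2*g) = g*(g + 3)*(g + 2)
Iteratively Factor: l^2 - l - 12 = (l + 3)*(l - 4)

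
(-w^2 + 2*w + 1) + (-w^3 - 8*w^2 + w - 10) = -w^3 - 9*w^2 + 3*w - 9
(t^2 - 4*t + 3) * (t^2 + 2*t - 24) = t^4 - 2*t^3 - 29*t^2 + 102*t - 72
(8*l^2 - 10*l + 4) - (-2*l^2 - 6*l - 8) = 10*l^2 - 4*l + 12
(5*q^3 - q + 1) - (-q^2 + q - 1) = 5*q^3 + q^2 - 2*q + 2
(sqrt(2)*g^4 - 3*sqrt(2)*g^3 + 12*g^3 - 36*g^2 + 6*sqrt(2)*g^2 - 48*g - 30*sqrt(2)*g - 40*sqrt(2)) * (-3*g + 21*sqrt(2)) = -3*sqrt(2)*g^5 + 6*g^4 + 9*sqrt(2)*g^4 - 18*g^3 + 234*sqrt(2)*g^3 - 666*sqrt(2)*g^2 + 396*g^2 - 1260*g - 888*sqrt(2)*g - 1680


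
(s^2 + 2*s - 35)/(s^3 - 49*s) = (s - 5)/(s*(s - 7))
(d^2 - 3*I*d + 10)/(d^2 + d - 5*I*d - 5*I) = (d + 2*I)/(d + 1)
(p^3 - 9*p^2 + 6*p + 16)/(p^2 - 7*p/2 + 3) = 2*(p^2 - 7*p - 8)/(2*p - 3)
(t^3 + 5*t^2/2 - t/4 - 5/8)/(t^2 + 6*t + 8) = (8*t^3 + 20*t^2 - 2*t - 5)/(8*(t^2 + 6*t + 8))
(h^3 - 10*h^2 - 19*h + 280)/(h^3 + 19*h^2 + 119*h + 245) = (h^2 - 15*h + 56)/(h^2 + 14*h + 49)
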